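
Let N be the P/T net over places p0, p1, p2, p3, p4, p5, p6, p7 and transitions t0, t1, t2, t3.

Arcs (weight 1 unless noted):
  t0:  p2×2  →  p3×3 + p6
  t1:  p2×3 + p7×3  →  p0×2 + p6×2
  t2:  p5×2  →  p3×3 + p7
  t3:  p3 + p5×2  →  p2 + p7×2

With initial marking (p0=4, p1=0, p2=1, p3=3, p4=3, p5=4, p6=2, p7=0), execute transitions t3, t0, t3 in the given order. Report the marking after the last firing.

step 1: fire t3:  (p0=4, p1=0, p2=1, p3=3, p4=3, p5=4, p6=2, p7=0) → (p0=4, p1=0, p2=2, p3=2, p4=3, p5=2, p6=2, p7=2)
step 2: fire t0:  (p0=4, p1=0, p2=2, p3=2, p4=3, p5=2, p6=2, p7=2) → (p0=4, p1=0, p2=0, p3=5, p4=3, p5=2, p6=3, p7=2)
step 3: fire t3:  (p0=4, p1=0, p2=0, p3=5, p4=3, p5=2, p6=3, p7=2) → (p0=4, p1=0, p2=1, p3=4, p4=3, p5=0, p6=3, p7=4)

(p0=4, p1=0, p2=1, p3=4, p4=3, p5=0, p6=3, p7=4)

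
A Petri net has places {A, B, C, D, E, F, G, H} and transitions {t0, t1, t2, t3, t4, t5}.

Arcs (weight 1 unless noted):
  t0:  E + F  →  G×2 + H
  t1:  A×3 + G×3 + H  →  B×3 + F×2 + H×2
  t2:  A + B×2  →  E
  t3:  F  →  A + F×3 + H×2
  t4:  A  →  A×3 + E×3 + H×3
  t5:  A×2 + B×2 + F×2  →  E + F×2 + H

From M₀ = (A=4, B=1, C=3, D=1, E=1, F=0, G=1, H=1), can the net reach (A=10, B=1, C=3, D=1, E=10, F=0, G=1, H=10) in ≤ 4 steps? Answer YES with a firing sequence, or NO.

step 1: fire t4:  (A=4, B=1, C=3, D=1, E=1, F=0, G=1, H=1) → (A=6, B=1, C=3, D=1, E=4, F=0, G=1, H=4)
step 2: fire t4:  (A=6, B=1, C=3, D=1, E=4, F=0, G=1, H=4) → (A=8, B=1, C=3, D=1, E=7, F=0, G=1, H=7)
step 3: fire t4:  (A=8, B=1, C=3, D=1, E=7, F=0, G=1, H=7) → (A=10, B=1, C=3, D=1, E=10, F=0, G=1, H=10)

YES — reachable via ⟨t4, t4, t4⟩ (3 firings)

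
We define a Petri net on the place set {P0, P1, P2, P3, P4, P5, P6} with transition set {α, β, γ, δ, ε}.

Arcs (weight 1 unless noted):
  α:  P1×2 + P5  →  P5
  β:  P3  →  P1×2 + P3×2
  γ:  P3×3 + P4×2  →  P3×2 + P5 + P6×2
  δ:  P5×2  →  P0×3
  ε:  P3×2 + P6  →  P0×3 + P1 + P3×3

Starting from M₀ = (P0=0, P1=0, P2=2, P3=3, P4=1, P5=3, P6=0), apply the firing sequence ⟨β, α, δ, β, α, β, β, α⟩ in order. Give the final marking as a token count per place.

(P0=3, P1=2, P2=2, P3=7, P4=1, P5=1, P6=0)

step 1: fire β:  (P0=0, P1=0, P2=2, P3=3, P4=1, P5=3, P6=0) → (P0=0, P1=2, P2=2, P3=4, P4=1, P5=3, P6=0)
step 2: fire α:  (P0=0, P1=2, P2=2, P3=4, P4=1, P5=3, P6=0) → (P0=0, P1=0, P2=2, P3=4, P4=1, P5=3, P6=0)
step 3: fire δ:  (P0=0, P1=0, P2=2, P3=4, P4=1, P5=3, P6=0) → (P0=3, P1=0, P2=2, P3=4, P4=1, P5=1, P6=0)
step 4: fire β:  (P0=3, P1=0, P2=2, P3=4, P4=1, P5=1, P6=0) → (P0=3, P1=2, P2=2, P3=5, P4=1, P5=1, P6=0)
step 5: fire α:  (P0=3, P1=2, P2=2, P3=5, P4=1, P5=1, P6=0) → (P0=3, P1=0, P2=2, P3=5, P4=1, P5=1, P6=0)
step 6: fire β:  (P0=3, P1=0, P2=2, P3=5, P4=1, P5=1, P6=0) → (P0=3, P1=2, P2=2, P3=6, P4=1, P5=1, P6=0)
step 7: fire β:  (P0=3, P1=2, P2=2, P3=6, P4=1, P5=1, P6=0) → (P0=3, P1=4, P2=2, P3=7, P4=1, P5=1, P6=0)
step 8: fire α:  (P0=3, P1=4, P2=2, P3=7, P4=1, P5=1, P6=0) → (P0=3, P1=2, P2=2, P3=7, P4=1, P5=1, P6=0)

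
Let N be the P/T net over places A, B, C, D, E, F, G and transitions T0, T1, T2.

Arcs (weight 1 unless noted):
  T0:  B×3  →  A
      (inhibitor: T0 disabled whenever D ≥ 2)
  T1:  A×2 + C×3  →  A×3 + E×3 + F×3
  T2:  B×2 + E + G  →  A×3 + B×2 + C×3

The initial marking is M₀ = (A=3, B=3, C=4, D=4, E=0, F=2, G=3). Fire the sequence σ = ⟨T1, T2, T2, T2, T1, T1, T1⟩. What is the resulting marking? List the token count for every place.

(A=16, B=3, C=1, D=4, E=9, F=14, G=0)

step 1: fire T1:  (A=3, B=3, C=4, D=4, E=0, F=2, G=3) → (A=4, B=3, C=1, D=4, E=3, F=5, G=3)
step 2: fire T2:  (A=4, B=3, C=1, D=4, E=3, F=5, G=3) → (A=7, B=3, C=4, D=4, E=2, F=5, G=2)
step 3: fire T2:  (A=7, B=3, C=4, D=4, E=2, F=5, G=2) → (A=10, B=3, C=7, D=4, E=1, F=5, G=1)
step 4: fire T2:  (A=10, B=3, C=7, D=4, E=1, F=5, G=1) → (A=13, B=3, C=10, D=4, E=0, F=5, G=0)
step 5: fire T1:  (A=13, B=3, C=10, D=4, E=0, F=5, G=0) → (A=14, B=3, C=7, D=4, E=3, F=8, G=0)
step 6: fire T1:  (A=14, B=3, C=7, D=4, E=3, F=8, G=0) → (A=15, B=3, C=4, D=4, E=6, F=11, G=0)
step 7: fire T1:  (A=15, B=3, C=4, D=4, E=6, F=11, G=0) → (A=16, B=3, C=1, D=4, E=9, F=14, G=0)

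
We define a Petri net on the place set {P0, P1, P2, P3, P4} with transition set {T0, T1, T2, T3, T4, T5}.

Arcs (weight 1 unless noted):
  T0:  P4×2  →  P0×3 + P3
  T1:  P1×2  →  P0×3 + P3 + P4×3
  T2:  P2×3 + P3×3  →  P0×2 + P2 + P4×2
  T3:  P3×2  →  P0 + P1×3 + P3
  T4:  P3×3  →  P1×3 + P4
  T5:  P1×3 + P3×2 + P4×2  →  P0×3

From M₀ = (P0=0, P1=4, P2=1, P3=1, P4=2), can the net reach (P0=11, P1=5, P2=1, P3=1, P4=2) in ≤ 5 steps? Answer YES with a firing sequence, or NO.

NO — not reachable within 5 firings

depth 0: 1 marking
depth 1: 3 markings reached so far
depth 2: 7 markings reached so far
depth 3: 13 markings reached so far
depth 4: 24 markings reached so far
depth 5: 37 markings reached so far
target is not among the 37 markings reachable within 5 steps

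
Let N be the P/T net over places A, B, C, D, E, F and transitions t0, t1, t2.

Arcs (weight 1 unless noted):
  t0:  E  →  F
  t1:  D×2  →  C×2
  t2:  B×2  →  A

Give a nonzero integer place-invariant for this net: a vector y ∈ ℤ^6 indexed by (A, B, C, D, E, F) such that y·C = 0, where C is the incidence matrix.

Incidence matrix C (rows=places, cols=transitions):
       t0   t1   t2
    A   0    0    1
    B   0    0   -2
    C   0    2    0
    D   0   -2    0
    E  -1    0    0
    F   1    0    0

Candidate y = [2, 1, 0, 0, 0, 0]; check y·C column-wise:
  col t0: 2·0 + 1·0 + 0·-1 + 0·1 = 0
  col t1: 2·0 + 1·0 + 0·2 + 0·-2 = 0
  col t2: 2·1 + 1·-2 = 0

y = (A:2, B:1, C:0, D:0, E:0, F:0)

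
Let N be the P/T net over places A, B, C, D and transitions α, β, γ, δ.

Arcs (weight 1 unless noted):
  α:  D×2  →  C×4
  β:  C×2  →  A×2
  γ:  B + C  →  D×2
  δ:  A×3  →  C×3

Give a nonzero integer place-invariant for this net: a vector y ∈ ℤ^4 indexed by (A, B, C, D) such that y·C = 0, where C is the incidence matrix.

y = (A:1, B:3, C:1, D:2)

Incidence matrix C (rows=places, cols=transitions):
        α    β    γ    δ
    A   0    2    0   -3
    B   0    0   -1    0
    C   4   -2   -1    3
    D  -2    0    2    0

Candidate y = [1, 3, 1, 2]; check y·C column-wise:
  col α: 1·0 + 3·0 + 1·4 + 2·-2 = 0
  col β: 1·2 + 3·0 + 1·-2 + 2·0 = 0
  col γ: 1·0 + 3·-1 + 1·-1 + 2·2 = 0
  col δ: 1·-3 + 3·0 + 1·3 + 2·0 = 0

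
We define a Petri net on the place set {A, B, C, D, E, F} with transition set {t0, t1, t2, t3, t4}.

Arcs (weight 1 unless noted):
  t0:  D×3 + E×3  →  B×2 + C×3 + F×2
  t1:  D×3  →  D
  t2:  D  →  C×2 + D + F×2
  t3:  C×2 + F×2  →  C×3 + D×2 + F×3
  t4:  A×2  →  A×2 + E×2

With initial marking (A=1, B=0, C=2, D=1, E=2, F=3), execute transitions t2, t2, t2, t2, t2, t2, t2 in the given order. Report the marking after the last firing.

step 1: fire t2:  (A=1, B=0, C=2, D=1, E=2, F=3) → (A=1, B=0, C=4, D=1, E=2, F=5)
step 2: fire t2:  (A=1, B=0, C=4, D=1, E=2, F=5) → (A=1, B=0, C=6, D=1, E=2, F=7)
step 3: fire t2:  (A=1, B=0, C=6, D=1, E=2, F=7) → (A=1, B=0, C=8, D=1, E=2, F=9)
step 4: fire t2:  (A=1, B=0, C=8, D=1, E=2, F=9) → (A=1, B=0, C=10, D=1, E=2, F=11)
step 5: fire t2:  (A=1, B=0, C=10, D=1, E=2, F=11) → (A=1, B=0, C=12, D=1, E=2, F=13)
step 6: fire t2:  (A=1, B=0, C=12, D=1, E=2, F=13) → (A=1, B=0, C=14, D=1, E=2, F=15)
step 7: fire t2:  (A=1, B=0, C=14, D=1, E=2, F=15) → (A=1, B=0, C=16, D=1, E=2, F=17)

(A=1, B=0, C=16, D=1, E=2, F=17)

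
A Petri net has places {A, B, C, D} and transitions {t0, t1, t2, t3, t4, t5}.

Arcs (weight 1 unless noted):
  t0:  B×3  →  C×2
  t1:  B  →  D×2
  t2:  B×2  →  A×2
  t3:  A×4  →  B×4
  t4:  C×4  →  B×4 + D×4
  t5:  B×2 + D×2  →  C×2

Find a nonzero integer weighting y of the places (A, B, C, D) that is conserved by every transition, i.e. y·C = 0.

Incidence matrix C (rows=places, cols=transitions):
       t0   t1   t2   t3   t4   t5
    A   0    0    2   -4    0    0
    B  -3   -1   -2    4    4   -2
    C   2    0    0    0   -4    2
    D   0    2    0    0    4   -2

Candidate y = [2, 2, 3, 1]; check y·C column-wise:
  col t0: 2·0 + 2·-3 + 3·2 + 1·0 = 0
  col t1: 2·0 + 2·-1 + 3·0 + 1·2 = 0
  col t2: 2·2 + 2·-2 + 3·0 + 1·0 = 0
  col t3: 2·-4 + 2·4 + 3·0 + 1·0 = 0
  col t4: 2·0 + 2·4 + 3·-4 + 1·4 = 0
  col t5: 2·0 + 2·-2 + 3·2 + 1·-2 = 0

y = (A:2, B:2, C:3, D:1)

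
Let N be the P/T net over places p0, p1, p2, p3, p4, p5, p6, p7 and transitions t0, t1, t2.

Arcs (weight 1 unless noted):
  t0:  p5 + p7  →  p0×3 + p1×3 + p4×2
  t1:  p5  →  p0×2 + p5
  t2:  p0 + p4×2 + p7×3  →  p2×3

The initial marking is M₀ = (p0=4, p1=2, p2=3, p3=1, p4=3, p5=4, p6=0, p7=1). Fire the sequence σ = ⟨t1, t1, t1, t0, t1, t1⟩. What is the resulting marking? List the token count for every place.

step 1: fire t1:  (p0=4, p1=2, p2=3, p3=1, p4=3, p5=4, p6=0, p7=1) → (p0=6, p1=2, p2=3, p3=1, p4=3, p5=4, p6=0, p7=1)
step 2: fire t1:  (p0=6, p1=2, p2=3, p3=1, p4=3, p5=4, p6=0, p7=1) → (p0=8, p1=2, p2=3, p3=1, p4=3, p5=4, p6=0, p7=1)
step 3: fire t1:  (p0=8, p1=2, p2=3, p3=1, p4=3, p5=4, p6=0, p7=1) → (p0=10, p1=2, p2=3, p3=1, p4=3, p5=4, p6=0, p7=1)
step 4: fire t0:  (p0=10, p1=2, p2=3, p3=1, p4=3, p5=4, p6=0, p7=1) → (p0=13, p1=5, p2=3, p3=1, p4=5, p5=3, p6=0, p7=0)
step 5: fire t1:  (p0=13, p1=5, p2=3, p3=1, p4=5, p5=3, p6=0, p7=0) → (p0=15, p1=5, p2=3, p3=1, p4=5, p5=3, p6=0, p7=0)
step 6: fire t1:  (p0=15, p1=5, p2=3, p3=1, p4=5, p5=3, p6=0, p7=0) → (p0=17, p1=5, p2=3, p3=1, p4=5, p5=3, p6=0, p7=0)

(p0=17, p1=5, p2=3, p3=1, p4=5, p5=3, p6=0, p7=0)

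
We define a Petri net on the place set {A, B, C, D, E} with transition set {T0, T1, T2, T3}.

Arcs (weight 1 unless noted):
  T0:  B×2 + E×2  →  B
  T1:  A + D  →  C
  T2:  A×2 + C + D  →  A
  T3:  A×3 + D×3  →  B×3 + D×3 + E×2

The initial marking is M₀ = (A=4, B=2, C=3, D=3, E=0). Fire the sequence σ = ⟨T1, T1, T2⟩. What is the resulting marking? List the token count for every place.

(A=1, B=2, C=4, D=0, E=0)

step 1: fire T1:  (A=4, B=2, C=3, D=3, E=0) → (A=3, B=2, C=4, D=2, E=0)
step 2: fire T1:  (A=3, B=2, C=4, D=2, E=0) → (A=2, B=2, C=5, D=1, E=0)
step 3: fire T2:  (A=2, B=2, C=5, D=1, E=0) → (A=1, B=2, C=4, D=0, E=0)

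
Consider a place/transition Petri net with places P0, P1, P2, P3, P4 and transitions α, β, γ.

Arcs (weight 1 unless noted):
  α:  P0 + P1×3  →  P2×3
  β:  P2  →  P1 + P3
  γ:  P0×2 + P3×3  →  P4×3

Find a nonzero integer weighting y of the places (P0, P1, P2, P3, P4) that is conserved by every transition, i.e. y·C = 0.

Incidence matrix C (rows=places, cols=transitions):
        α    β    γ
   P0  -1    0   -2
   P1  -3    1    0
   P2   3   -1    0
   P3   0    1   -3
   P4   0    0    3

Candidate y = [0, 1, 1, 0, 0]; check y·C column-wise:
  col α: 0·-1 + 1·-3 + 1·3 = 0
  col β: 1·1 + 1·-1 + 0·1 = 0
  col γ: 0·-2 + 1·0 + 1·0 + 0·-3 + 0·3 = 0

y = (P0:0, P1:1, P2:1, P3:0, P4:0)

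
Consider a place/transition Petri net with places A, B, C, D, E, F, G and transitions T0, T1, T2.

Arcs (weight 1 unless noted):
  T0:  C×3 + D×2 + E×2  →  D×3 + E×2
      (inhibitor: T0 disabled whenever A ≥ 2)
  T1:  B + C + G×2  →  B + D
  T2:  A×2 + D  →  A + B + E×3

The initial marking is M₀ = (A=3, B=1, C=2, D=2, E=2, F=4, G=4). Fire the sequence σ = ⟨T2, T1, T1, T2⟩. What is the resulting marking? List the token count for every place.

step 1: fire T2:  (A=3, B=1, C=2, D=2, E=2, F=4, G=4) → (A=2, B=2, C=2, D=1, E=5, F=4, G=4)
step 2: fire T1:  (A=2, B=2, C=2, D=1, E=5, F=4, G=4) → (A=2, B=2, C=1, D=2, E=5, F=4, G=2)
step 3: fire T1:  (A=2, B=2, C=1, D=2, E=5, F=4, G=2) → (A=2, B=2, C=0, D=3, E=5, F=4, G=0)
step 4: fire T2:  (A=2, B=2, C=0, D=3, E=5, F=4, G=0) → (A=1, B=3, C=0, D=2, E=8, F=4, G=0)

(A=1, B=3, C=0, D=2, E=8, F=4, G=0)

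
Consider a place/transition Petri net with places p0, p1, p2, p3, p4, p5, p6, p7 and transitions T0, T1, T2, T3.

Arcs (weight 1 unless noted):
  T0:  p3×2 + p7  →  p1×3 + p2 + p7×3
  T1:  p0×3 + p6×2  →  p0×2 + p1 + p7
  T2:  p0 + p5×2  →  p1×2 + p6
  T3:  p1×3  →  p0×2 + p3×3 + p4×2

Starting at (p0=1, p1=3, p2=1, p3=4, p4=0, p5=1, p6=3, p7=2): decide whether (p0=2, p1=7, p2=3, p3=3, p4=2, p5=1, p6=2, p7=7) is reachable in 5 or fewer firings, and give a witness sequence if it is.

depth 0: 1 marking
depth 1: 3 markings reached so far
depth 2: 6 markings reached so far
depth 3: 9 markings reached so far
depth 4: 13 markings reached so far
depth 5: 17 markings reached so far
target is not among the 17 markings reachable within 5 steps

NO — not reachable within 5 firings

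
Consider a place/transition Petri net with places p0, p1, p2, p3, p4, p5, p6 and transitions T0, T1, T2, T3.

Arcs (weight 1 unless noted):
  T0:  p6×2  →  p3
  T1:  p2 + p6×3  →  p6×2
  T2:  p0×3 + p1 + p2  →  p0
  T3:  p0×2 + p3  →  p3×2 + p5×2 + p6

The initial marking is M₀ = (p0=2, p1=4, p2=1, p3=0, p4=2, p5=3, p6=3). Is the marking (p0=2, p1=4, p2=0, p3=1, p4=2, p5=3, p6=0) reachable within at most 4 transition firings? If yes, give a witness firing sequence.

step 1: fire T1:  (p0=2, p1=4, p2=1, p3=0, p4=2, p5=3, p6=3) → (p0=2, p1=4, p2=0, p3=0, p4=2, p5=3, p6=2)
step 2: fire T0:  (p0=2, p1=4, p2=0, p3=0, p4=2, p5=3, p6=2) → (p0=2, p1=4, p2=0, p3=1, p4=2, p5=3, p6=0)

YES — reachable via ⟨T1, T0⟩ (2 firings)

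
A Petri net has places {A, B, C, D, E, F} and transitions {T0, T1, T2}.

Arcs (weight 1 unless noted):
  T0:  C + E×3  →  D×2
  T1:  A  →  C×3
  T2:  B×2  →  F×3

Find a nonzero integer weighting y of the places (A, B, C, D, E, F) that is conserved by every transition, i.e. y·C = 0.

y = (A:6, B:0, C:2, D:1, E:0, F:0)

Incidence matrix C (rows=places, cols=transitions):
       T0   T1   T2
    A   0   -1    0
    B   0    0   -2
    C  -1    3    0
    D   2    0    0
    E  -3    0    0
    F   0    0    3

Candidate y = [6, 0, 2, 1, 0, 0]; check y·C column-wise:
  col T0: 6·0 + 2·-1 + 1·2 + 0·-3 = 0
  col T1: 6·-1 + 2·3 + 1·0 = 0
  col T2: 6·0 + 0·-2 + 2·0 + 1·0 + 0·3 = 0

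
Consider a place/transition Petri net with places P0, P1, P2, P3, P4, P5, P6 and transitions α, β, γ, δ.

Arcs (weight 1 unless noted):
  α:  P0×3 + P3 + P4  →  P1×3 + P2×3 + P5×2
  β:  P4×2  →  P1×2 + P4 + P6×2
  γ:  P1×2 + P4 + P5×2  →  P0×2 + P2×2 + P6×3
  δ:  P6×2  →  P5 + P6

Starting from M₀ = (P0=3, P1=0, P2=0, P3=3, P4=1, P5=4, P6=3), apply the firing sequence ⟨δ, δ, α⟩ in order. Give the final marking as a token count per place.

(P0=0, P1=3, P2=3, P3=2, P4=0, P5=8, P6=1)

step 1: fire δ:  (P0=3, P1=0, P2=0, P3=3, P4=1, P5=4, P6=3) → (P0=3, P1=0, P2=0, P3=3, P4=1, P5=5, P6=2)
step 2: fire δ:  (P0=3, P1=0, P2=0, P3=3, P4=1, P5=5, P6=2) → (P0=3, P1=0, P2=0, P3=3, P4=1, P5=6, P6=1)
step 3: fire α:  (P0=3, P1=0, P2=0, P3=3, P4=1, P5=6, P6=1) → (P0=0, P1=3, P2=3, P3=2, P4=0, P5=8, P6=1)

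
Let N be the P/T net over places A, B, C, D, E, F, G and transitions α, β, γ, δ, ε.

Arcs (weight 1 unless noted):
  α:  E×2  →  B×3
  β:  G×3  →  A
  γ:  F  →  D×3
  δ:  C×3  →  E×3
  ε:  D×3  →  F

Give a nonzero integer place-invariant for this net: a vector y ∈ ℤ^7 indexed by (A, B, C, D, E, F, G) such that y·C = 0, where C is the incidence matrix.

Incidence matrix C (rows=places, cols=transitions):
        α    β    γ    δ    ε
    A   0    1    0    0    0
    B   3    0    0    0    0
    C   0    0    0   -3    0
    D   0    0    3    0   -3
    E  -2    0    0    3    0
    F   0    0   -1    0    1
    G   0   -3    0    0    0

Candidate y = [0, 2, 3, 0, 3, 0, 0]; check y·C column-wise:
  col α: 2·3 + 3·0 + 3·-2 = 0
  col β: 0·1 + 2·0 + 3·0 + 3·0 + 0·-3 = 0
  col γ: 2·0 + 3·0 + 0·3 + 3·0 + 0·-1 = 0
  col δ: 2·0 + 3·-3 + 3·3 = 0
  col ε: 2·0 + 3·0 + 0·-3 + 3·0 + 0·1 = 0

y = (A:0, B:2, C:3, D:0, E:3, F:0, G:0)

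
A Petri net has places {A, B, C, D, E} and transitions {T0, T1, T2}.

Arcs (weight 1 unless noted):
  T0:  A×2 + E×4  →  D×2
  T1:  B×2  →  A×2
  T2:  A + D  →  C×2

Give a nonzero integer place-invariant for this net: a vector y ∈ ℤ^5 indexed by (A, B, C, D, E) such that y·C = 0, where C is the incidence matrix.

y = (A:1, B:1, C:1, D:1, E:0)

Incidence matrix C (rows=places, cols=transitions):
       T0   T1   T2
    A  -2    2   -1
    B   0   -2    0
    C   0    0    2
    D   2    0   -1
    E  -4    0    0

Candidate y = [1, 1, 1, 1, 0]; check y·C column-wise:
  col T0: 1·-2 + 1·0 + 1·0 + 1·2 + 0·-4 = 0
  col T1: 1·2 + 1·-2 + 1·0 + 1·0 = 0
  col T2: 1·-1 + 1·0 + 1·2 + 1·-1 = 0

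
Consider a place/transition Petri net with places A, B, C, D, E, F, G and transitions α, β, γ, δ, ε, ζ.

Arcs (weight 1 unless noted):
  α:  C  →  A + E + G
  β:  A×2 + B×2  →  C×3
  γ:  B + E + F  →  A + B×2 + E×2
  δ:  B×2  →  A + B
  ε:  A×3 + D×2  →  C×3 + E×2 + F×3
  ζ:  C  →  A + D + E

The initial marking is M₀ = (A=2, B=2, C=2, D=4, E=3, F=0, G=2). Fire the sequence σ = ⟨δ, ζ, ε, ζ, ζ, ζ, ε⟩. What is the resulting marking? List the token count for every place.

(A=1, B=1, C=4, D=4, E=11, F=6, G=2)

step 1: fire δ:  (A=2, B=2, C=2, D=4, E=3, F=0, G=2) → (A=3, B=1, C=2, D=4, E=3, F=0, G=2)
step 2: fire ζ:  (A=3, B=1, C=2, D=4, E=3, F=0, G=2) → (A=4, B=1, C=1, D=5, E=4, F=0, G=2)
step 3: fire ε:  (A=4, B=1, C=1, D=5, E=4, F=0, G=2) → (A=1, B=1, C=4, D=3, E=6, F=3, G=2)
step 4: fire ζ:  (A=1, B=1, C=4, D=3, E=6, F=3, G=2) → (A=2, B=1, C=3, D=4, E=7, F=3, G=2)
step 5: fire ζ:  (A=2, B=1, C=3, D=4, E=7, F=3, G=2) → (A=3, B=1, C=2, D=5, E=8, F=3, G=2)
step 6: fire ζ:  (A=3, B=1, C=2, D=5, E=8, F=3, G=2) → (A=4, B=1, C=1, D=6, E=9, F=3, G=2)
step 7: fire ε:  (A=4, B=1, C=1, D=6, E=9, F=3, G=2) → (A=1, B=1, C=4, D=4, E=11, F=6, G=2)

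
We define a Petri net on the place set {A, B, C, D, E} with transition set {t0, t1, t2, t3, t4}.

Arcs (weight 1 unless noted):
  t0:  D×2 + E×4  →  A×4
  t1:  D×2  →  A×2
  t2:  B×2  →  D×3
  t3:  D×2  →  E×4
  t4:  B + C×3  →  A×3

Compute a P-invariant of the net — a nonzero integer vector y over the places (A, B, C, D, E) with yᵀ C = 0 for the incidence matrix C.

Incidence matrix C (rows=places, cols=transitions):
       t0   t1   t2   t3   t4
    A   4    2    0    0    3
    B   0    0   -2    0   -1
    C   0    0    0    0   -3
    D  -2   -2    3   -2    0
    E  -4    0    0    4    0

Candidate y = [2, 3, 1, 2, 1]; check y·C column-wise:
  col t0: 2·4 + 3·0 + 1·0 + 2·-2 + 1·-4 = 0
  col t1: 2·2 + 3·0 + 1·0 + 2·-2 + 1·0 = 0
  col t2: 2·0 + 3·-2 + 1·0 + 2·3 + 1·0 = 0
  col t3: 2·0 + 3·0 + 1·0 + 2·-2 + 1·4 = 0
  col t4: 2·3 + 3·-1 + 1·-3 + 2·0 + 1·0 = 0

y = (A:2, B:3, C:1, D:2, E:1)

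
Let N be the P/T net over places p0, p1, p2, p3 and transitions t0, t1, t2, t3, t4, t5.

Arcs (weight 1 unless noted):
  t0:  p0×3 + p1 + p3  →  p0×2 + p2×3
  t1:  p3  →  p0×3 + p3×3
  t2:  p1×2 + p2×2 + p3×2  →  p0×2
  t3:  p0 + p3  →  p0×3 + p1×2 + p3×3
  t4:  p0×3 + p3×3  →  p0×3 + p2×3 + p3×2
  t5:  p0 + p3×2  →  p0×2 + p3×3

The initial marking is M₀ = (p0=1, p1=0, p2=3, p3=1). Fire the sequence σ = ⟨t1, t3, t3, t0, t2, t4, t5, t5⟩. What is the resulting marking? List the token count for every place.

(p0=11, p1=1, p2=7, p3=5)

step 1: fire t1:  (p0=1, p1=0, p2=3, p3=1) → (p0=4, p1=0, p2=3, p3=3)
step 2: fire t3:  (p0=4, p1=0, p2=3, p3=3) → (p0=6, p1=2, p2=3, p3=5)
step 3: fire t3:  (p0=6, p1=2, p2=3, p3=5) → (p0=8, p1=4, p2=3, p3=7)
step 4: fire t0:  (p0=8, p1=4, p2=3, p3=7) → (p0=7, p1=3, p2=6, p3=6)
step 5: fire t2:  (p0=7, p1=3, p2=6, p3=6) → (p0=9, p1=1, p2=4, p3=4)
step 6: fire t4:  (p0=9, p1=1, p2=4, p3=4) → (p0=9, p1=1, p2=7, p3=3)
step 7: fire t5:  (p0=9, p1=1, p2=7, p3=3) → (p0=10, p1=1, p2=7, p3=4)
step 8: fire t5:  (p0=10, p1=1, p2=7, p3=4) → (p0=11, p1=1, p2=7, p3=5)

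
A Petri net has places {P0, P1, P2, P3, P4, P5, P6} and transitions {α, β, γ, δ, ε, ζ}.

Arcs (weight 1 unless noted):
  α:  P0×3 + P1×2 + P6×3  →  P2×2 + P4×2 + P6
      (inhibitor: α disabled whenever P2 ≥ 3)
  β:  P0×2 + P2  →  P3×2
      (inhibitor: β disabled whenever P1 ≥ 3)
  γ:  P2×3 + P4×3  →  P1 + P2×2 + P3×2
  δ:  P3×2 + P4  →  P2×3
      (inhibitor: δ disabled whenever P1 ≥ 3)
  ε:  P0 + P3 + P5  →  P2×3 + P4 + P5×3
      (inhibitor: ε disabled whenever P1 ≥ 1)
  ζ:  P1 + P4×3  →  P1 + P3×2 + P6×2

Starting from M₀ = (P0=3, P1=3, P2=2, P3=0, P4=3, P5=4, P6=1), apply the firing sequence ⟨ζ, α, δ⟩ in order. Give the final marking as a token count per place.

step 1: fire ζ:  (P0=3, P1=3, P2=2, P3=0, P4=3, P5=4, P6=1) → (P0=3, P1=3, P2=2, P3=2, P4=0, P5=4, P6=3)
step 2: fire α:  (P0=3, P1=3, P2=2, P3=2, P4=0, P5=4, P6=3) → (P0=0, P1=1, P2=4, P3=2, P4=2, P5=4, P6=1)
step 3: fire δ:  (P0=0, P1=1, P2=4, P3=2, P4=2, P5=4, P6=1) → (P0=0, P1=1, P2=7, P3=0, P4=1, P5=4, P6=1)

(P0=0, P1=1, P2=7, P3=0, P4=1, P5=4, P6=1)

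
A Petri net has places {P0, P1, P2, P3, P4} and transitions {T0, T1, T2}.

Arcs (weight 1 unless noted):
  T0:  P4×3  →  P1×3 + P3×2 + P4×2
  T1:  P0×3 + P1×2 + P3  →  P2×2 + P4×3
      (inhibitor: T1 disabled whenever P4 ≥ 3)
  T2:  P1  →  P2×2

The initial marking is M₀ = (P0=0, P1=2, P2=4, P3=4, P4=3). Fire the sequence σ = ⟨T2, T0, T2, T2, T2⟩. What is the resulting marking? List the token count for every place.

step 1: fire T2:  (P0=0, P1=2, P2=4, P3=4, P4=3) → (P0=0, P1=1, P2=6, P3=4, P4=3)
step 2: fire T0:  (P0=0, P1=1, P2=6, P3=4, P4=3) → (P0=0, P1=4, P2=6, P3=6, P4=2)
step 3: fire T2:  (P0=0, P1=4, P2=6, P3=6, P4=2) → (P0=0, P1=3, P2=8, P3=6, P4=2)
step 4: fire T2:  (P0=0, P1=3, P2=8, P3=6, P4=2) → (P0=0, P1=2, P2=10, P3=6, P4=2)
step 5: fire T2:  (P0=0, P1=2, P2=10, P3=6, P4=2) → (P0=0, P1=1, P2=12, P3=6, P4=2)

(P0=0, P1=1, P2=12, P3=6, P4=2)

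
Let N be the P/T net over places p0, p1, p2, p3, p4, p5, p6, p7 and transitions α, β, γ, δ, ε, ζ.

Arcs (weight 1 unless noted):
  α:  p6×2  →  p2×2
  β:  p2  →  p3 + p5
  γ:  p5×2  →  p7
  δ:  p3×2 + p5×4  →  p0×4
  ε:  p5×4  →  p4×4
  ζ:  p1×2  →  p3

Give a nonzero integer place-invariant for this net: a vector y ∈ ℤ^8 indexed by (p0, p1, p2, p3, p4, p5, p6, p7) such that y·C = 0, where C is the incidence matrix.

Incidence matrix C (rows=places, cols=transitions):
        α    β    γ    δ    ε    ζ
   p0   0    0    0    4    0    0
   p1   0    0    0    0    0   -2
   p2   2   -1    0    0    0    0
   p3   0    1    0   -2    0    1
   p4   0    0    0    0    4    0
   p5   0    1   -2   -4   -4    0
   p6  -2    0    0    0    0    0
   p7   0    0    1    0    0    0

Candidate y = [1, 1, 2, 2, 0, 0, 2, 0]; check y·C column-wise:
  col α: 1·0 + 1·0 + 2·2 + 2·0 + 2·-2 = 0
  col β: 1·0 + 1·0 + 2·-1 + 2·1 + 0·1 + 2·0 = 0
  col γ: 1·0 + 1·0 + 2·0 + 2·0 + 0·-2 + 2·0 + 0·1 = 0
  col δ: 1·4 + 1·0 + 2·0 + 2·-2 + 0·-4 + 2·0 = 0
  col ε: 1·0 + 1·0 + 2·0 + 2·0 + 0·4 + 0·-4 + 2·0 = 0
  col ζ: 1·0 + 1·-2 + 2·0 + 2·1 + 2·0 = 0

y = (p0:1, p1:1, p2:2, p3:2, p4:0, p5:0, p6:2, p7:0)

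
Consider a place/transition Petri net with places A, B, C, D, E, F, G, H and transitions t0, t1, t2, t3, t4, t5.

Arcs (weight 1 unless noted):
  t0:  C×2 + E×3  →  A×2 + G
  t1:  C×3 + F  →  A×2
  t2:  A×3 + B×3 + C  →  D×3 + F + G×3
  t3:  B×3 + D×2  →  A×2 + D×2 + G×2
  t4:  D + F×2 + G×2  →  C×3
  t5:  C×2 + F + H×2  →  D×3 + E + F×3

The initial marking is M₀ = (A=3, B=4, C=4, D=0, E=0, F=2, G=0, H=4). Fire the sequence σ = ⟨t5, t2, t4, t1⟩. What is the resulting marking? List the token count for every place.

(A=2, B=1, C=1, D=5, E=1, F=2, G=1, H=2)

step 1: fire t5:  (A=3, B=4, C=4, D=0, E=0, F=2, G=0, H=4) → (A=3, B=4, C=2, D=3, E=1, F=4, G=0, H=2)
step 2: fire t2:  (A=3, B=4, C=2, D=3, E=1, F=4, G=0, H=2) → (A=0, B=1, C=1, D=6, E=1, F=5, G=3, H=2)
step 3: fire t4:  (A=0, B=1, C=1, D=6, E=1, F=5, G=3, H=2) → (A=0, B=1, C=4, D=5, E=1, F=3, G=1, H=2)
step 4: fire t1:  (A=0, B=1, C=4, D=5, E=1, F=3, G=1, H=2) → (A=2, B=1, C=1, D=5, E=1, F=2, G=1, H=2)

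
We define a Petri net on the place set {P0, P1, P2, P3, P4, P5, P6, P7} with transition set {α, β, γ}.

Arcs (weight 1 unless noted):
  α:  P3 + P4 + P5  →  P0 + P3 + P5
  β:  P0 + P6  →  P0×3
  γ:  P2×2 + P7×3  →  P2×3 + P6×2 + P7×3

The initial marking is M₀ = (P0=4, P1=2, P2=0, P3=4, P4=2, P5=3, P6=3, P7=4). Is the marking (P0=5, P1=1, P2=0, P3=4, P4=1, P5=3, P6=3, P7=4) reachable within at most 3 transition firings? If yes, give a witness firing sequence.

depth 0: 1 marking
depth 1: 3 markings reached so far
depth 2: 6 markings reached so far
depth 3: 9 markings reached so far
target is not among the 9 markings reachable within 3 steps

NO — not reachable within 3 firings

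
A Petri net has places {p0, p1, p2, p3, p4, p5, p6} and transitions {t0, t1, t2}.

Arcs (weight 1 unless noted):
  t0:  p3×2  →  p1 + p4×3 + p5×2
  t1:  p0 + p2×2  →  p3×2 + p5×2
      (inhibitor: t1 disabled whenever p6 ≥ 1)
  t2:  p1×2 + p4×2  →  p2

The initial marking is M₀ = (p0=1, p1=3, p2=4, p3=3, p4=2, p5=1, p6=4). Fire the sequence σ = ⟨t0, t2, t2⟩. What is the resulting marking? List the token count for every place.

(p0=1, p1=0, p2=6, p3=1, p4=1, p5=3, p6=4)

step 1: fire t0:  (p0=1, p1=3, p2=4, p3=3, p4=2, p5=1, p6=4) → (p0=1, p1=4, p2=4, p3=1, p4=5, p5=3, p6=4)
step 2: fire t2:  (p0=1, p1=4, p2=4, p3=1, p4=5, p5=3, p6=4) → (p0=1, p1=2, p2=5, p3=1, p4=3, p5=3, p6=4)
step 3: fire t2:  (p0=1, p1=2, p2=5, p3=1, p4=3, p5=3, p6=4) → (p0=1, p1=0, p2=6, p3=1, p4=1, p5=3, p6=4)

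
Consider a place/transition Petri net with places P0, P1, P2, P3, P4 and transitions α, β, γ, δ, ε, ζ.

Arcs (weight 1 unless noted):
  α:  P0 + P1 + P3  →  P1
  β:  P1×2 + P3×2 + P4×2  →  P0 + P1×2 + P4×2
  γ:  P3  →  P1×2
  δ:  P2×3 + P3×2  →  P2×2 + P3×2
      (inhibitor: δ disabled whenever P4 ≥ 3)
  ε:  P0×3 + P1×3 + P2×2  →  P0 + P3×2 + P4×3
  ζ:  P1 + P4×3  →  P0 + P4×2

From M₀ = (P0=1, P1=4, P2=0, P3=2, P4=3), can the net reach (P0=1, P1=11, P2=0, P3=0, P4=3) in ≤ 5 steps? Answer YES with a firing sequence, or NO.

NO — not reachable within 5 firings

depth 0: 1 marking
depth 1: 5 markings reached so far
depth 2: 10 markings reached so far
depth 3: 13 markings reached so far
depth 4: 13 markings reached so far
(frontier empty at depth 4; search complete)
target is not among the 13 markings reachable within 5 steps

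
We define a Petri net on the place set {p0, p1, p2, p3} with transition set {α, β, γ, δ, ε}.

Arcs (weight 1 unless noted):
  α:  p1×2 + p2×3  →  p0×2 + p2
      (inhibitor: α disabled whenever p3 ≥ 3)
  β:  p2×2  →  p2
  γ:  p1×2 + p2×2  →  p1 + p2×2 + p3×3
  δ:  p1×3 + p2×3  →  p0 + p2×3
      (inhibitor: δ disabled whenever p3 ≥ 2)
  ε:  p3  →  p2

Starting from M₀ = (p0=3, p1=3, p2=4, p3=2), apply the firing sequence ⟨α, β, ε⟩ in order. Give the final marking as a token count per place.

step 1: fire α:  (p0=3, p1=3, p2=4, p3=2) → (p0=5, p1=1, p2=2, p3=2)
step 2: fire β:  (p0=5, p1=1, p2=2, p3=2) → (p0=5, p1=1, p2=1, p3=2)
step 3: fire ε:  (p0=5, p1=1, p2=1, p3=2) → (p0=5, p1=1, p2=2, p3=1)

(p0=5, p1=1, p2=2, p3=1)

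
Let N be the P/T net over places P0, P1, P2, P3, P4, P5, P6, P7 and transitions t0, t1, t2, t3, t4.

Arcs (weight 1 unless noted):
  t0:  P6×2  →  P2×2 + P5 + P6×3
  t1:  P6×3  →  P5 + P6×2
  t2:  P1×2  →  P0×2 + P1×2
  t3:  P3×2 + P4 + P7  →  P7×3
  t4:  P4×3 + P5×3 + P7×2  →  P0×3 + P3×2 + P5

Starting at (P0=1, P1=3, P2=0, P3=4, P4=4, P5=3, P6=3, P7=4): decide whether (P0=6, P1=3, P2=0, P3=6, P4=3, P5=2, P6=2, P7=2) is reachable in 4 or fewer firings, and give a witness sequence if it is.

depth 0: 1 marking
depth 1: 6 markings reached so far
depth 2: 19 markings reached so far
depth 3: 43 markings reached so far
depth 4: 80 markings reached so far
target is not among the 80 markings reachable within 4 steps

NO — not reachable within 4 firings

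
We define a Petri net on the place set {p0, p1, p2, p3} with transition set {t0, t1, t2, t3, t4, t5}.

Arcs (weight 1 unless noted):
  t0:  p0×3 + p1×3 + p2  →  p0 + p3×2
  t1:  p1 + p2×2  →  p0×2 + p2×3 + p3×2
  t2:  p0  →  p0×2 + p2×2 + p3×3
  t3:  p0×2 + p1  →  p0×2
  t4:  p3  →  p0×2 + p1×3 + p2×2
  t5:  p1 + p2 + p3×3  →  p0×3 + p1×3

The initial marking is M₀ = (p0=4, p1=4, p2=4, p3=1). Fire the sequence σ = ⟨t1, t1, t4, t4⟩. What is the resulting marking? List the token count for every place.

step 1: fire t1:  (p0=4, p1=4, p2=4, p3=1) → (p0=6, p1=3, p2=5, p3=3)
step 2: fire t1:  (p0=6, p1=3, p2=5, p3=3) → (p0=8, p1=2, p2=6, p3=5)
step 3: fire t4:  (p0=8, p1=2, p2=6, p3=5) → (p0=10, p1=5, p2=8, p3=4)
step 4: fire t4:  (p0=10, p1=5, p2=8, p3=4) → (p0=12, p1=8, p2=10, p3=3)

(p0=12, p1=8, p2=10, p3=3)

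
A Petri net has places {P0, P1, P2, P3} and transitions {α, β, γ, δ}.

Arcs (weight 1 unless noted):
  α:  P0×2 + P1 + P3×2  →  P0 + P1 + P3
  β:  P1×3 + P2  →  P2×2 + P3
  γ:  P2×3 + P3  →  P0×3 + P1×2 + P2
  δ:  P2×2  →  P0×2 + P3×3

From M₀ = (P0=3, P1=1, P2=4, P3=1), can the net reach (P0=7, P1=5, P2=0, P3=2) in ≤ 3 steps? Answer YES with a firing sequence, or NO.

depth 0: 1 marking
depth 1: 3 markings reached so far
depth 2: 7 markings reached so far
depth 3: 12 markings reached so far
target is not among the 12 markings reachable within 3 steps

NO — not reachable within 3 firings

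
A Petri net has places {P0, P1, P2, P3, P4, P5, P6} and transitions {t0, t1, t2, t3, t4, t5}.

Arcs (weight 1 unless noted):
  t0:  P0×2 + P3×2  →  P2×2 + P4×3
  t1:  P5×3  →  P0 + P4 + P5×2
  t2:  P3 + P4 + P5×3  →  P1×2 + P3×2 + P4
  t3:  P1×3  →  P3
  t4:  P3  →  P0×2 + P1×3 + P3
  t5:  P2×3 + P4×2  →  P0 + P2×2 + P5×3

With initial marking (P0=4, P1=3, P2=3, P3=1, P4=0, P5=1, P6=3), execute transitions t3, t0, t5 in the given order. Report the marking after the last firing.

step 1: fire t3:  (P0=4, P1=3, P2=3, P3=1, P4=0, P5=1, P6=3) → (P0=4, P1=0, P2=3, P3=2, P4=0, P5=1, P6=3)
step 2: fire t0:  (P0=4, P1=0, P2=3, P3=2, P4=0, P5=1, P6=3) → (P0=2, P1=0, P2=5, P3=0, P4=3, P5=1, P6=3)
step 3: fire t5:  (P0=2, P1=0, P2=5, P3=0, P4=3, P5=1, P6=3) → (P0=3, P1=0, P2=4, P3=0, P4=1, P5=4, P6=3)

(P0=3, P1=0, P2=4, P3=0, P4=1, P5=4, P6=3)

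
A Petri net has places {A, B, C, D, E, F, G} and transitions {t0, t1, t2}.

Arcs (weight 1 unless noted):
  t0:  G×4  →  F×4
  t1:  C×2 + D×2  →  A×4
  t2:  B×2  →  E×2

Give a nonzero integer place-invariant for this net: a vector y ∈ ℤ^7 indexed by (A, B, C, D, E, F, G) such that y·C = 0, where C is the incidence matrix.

Incidence matrix C (rows=places, cols=transitions):
       t0   t1   t2
    A   0    4    0
    B   0    0   -2
    C   0   -2    0
    D   0   -2    0
    E   0    0    2
    F   4    0    0
    G  -4    0    0

Candidate y = [1, 0, 2, 0, 0, 0, 0]; check y·C column-wise:
  col t0: 1·0 + 2·0 + 0·4 + 0·-4 = 0
  col t1: 1·4 + 2·-2 + 0·-2 = 0
  col t2: 1·0 + 0·-2 + 2·0 + 0·2 = 0

y = (A:1, B:0, C:2, D:0, E:0, F:0, G:0)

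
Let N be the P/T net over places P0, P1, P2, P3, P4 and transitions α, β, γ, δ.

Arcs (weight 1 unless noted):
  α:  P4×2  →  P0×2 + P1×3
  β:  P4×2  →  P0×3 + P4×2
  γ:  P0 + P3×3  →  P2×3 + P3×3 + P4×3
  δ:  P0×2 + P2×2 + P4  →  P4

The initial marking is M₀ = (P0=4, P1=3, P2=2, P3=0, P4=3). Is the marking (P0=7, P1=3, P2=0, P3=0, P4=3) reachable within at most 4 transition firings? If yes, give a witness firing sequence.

depth 0: 1 marking
depth 1: 4 markings reached so far
depth 2: 8 markings reached so far
depth 3: 12 markings reached so far
depth 4: 16 markings reached so far
target is not among the 16 markings reachable within 4 steps

NO — not reachable within 4 firings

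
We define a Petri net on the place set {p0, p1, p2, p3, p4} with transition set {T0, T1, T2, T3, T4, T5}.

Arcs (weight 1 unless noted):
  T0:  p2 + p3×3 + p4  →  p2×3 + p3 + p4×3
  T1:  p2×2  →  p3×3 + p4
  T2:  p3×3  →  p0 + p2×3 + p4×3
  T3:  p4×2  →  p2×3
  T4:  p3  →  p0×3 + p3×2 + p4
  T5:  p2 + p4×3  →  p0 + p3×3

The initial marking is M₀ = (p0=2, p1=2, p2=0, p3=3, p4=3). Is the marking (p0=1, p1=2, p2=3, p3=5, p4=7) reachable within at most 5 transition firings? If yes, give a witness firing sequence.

NO — not reachable within 5 firings

depth 0: 1 marking
depth 1: 4 markings reached so far
depth 2: 12 markings reached so far
depth 3: 34 markings reached so far
depth 4: 76 markings reached so far
depth 5: 158 markings reached so far
target is not among the 158 markings reachable within 5 steps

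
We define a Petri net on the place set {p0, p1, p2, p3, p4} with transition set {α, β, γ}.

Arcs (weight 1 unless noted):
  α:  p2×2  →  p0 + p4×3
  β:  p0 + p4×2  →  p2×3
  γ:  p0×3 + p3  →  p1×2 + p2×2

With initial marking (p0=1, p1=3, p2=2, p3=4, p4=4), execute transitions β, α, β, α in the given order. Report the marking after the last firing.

step 1: fire β:  (p0=1, p1=3, p2=2, p3=4, p4=4) → (p0=0, p1=3, p2=5, p3=4, p4=2)
step 2: fire α:  (p0=0, p1=3, p2=5, p3=4, p4=2) → (p0=1, p1=3, p2=3, p3=4, p4=5)
step 3: fire β:  (p0=1, p1=3, p2=3, p3=4, p4=5) → (p0=0, p1=3, p2=6, p3=4, p4=3)
step 4: fire α:  (p0=0, p1=3, p2=6, p3=4, p4=3) → (p0=1, p1=3, p2=4, p3=4, p4=6)

(p0=1, p1=3, p2=4, p3=4, p4=6)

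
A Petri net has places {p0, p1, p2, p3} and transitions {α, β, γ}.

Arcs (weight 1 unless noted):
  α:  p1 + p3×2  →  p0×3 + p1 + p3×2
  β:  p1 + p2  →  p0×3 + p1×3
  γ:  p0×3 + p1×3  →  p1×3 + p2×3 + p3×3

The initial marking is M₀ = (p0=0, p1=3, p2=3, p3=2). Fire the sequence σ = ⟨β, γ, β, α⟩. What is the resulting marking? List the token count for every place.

step 1: fire β:  (p0=0, p1=3, p2=3, p3=2) → (p0=3, p1=5, p2=2, p3=2)
step 2: fire γ:  (p0=3, p1=5, p2=2, p3=2) → (p0=0, p1=5, p2=5, p3=5)
step 3: fire β:  (p0=0, p1=5, p2=5, p3=5) → (p0=3, p1=7, p2=4, p3=5)
step 4: fire α:  (p0=3, p1=7, p2=4, p3=5) → (p0=6, p1=7, p2=4, p3=5)

(p0=6, p1=7, p2=4, p3=5)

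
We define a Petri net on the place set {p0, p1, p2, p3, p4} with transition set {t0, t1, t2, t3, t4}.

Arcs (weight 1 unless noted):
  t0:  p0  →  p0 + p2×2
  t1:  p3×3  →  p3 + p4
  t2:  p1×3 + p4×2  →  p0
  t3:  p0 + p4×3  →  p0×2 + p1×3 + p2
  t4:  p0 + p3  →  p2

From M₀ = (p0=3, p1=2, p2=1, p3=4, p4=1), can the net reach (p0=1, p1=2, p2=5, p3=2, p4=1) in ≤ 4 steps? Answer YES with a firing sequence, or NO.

YES — reachable via ⟨t0, t4, t4⟩ (3 firings)

step 1: fire t0:  (p0=3, p1=2, p2=1, p3=4, p4=1) → (p0=3, p1=2, p2=3, p3=4, p4=1)
step 2: fire t4:  (p0=3, p1=2, p2=3, p3=4, p4=1) → (p0=2, p1=2, p2=4, p3=3, p4=1)
step 3: fire t4:  (p0=2, p1=2, p2=4, p3=3, p4=1) → (p0=1, p1=2, p2=5, p3=2, p4=1)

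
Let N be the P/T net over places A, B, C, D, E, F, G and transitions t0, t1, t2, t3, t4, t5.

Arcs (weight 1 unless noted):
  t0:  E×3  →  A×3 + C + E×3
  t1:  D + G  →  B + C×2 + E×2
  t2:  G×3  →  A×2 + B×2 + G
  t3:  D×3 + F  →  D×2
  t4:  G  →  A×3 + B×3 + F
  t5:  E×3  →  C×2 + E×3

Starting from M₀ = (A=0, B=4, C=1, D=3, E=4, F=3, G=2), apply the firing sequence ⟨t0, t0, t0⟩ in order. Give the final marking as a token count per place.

step 1: fire t0:  (A=0, B=4, C=1, D=3, E=4, F=3, G=2) → (A=3, B=4, C=2, D=3, E=4, F=3, G=2)
step 2: fire t0:  (A=3, B=4, C=2, D=3, E=4, F=3, G=2) → (A=6, B=4, C=3, D=3, E=4, F=3, G=2)
step 3: fire t0:  (A=6, B=4, C=3, D=3, E=4, F=3, G=2) → (A=9, B=4, C=4, D=3, E=4, F=3, G=2)

(A=9, B=4, C=4, D=3, E=4, F=3, G=2)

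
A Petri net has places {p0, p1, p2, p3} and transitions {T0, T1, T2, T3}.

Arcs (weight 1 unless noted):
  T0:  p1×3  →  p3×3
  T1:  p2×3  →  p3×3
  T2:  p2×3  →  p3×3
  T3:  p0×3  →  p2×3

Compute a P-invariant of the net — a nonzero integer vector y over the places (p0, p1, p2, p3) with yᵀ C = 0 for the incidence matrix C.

y = (p0:1, p1:1, p2:1, p3:1)

Incidence matrix C (rows=places, cols=transitions):
       T0   T1   T2   T3
   p0   0    0    0   -3
   p1  -3    0    0    0
   p2   0   -3   -3    3
   p3   3    3    3    0

Candidate y = [1, 1, 1, 1]; check y·C column-wise:
  col T0: 1·0 + 1·-3 + 1·0 + 1·3 = 0
  col T1: 1·0 + 1·0 + 1·-3 + 1·3 = 0
  col T2: 1·0 + 1·0 + 1·-3 + 1·3 = 0
  col T3: 1·-3 + 1·0 + 1·3 + 1·0 = 0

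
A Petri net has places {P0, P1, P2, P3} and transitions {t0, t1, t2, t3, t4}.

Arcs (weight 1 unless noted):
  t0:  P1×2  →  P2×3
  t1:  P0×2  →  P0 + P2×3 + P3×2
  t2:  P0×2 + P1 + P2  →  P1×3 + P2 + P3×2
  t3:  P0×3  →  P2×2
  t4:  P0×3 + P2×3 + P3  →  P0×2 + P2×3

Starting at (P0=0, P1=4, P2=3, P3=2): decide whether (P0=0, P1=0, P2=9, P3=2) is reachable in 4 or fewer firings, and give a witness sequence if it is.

step 1: fire t0:  (P0=0, P1=4, P2=3, P3=2) → (P0=0, P1=2, P2=6, P3=2)
step 2: fire t0:  (P0=0, P1=2, P2=6, P3=2) → (P0=0, P1=0, P2=9, P3=2)

YES — reachable via ⟨t0, t0⟩ (2 firings)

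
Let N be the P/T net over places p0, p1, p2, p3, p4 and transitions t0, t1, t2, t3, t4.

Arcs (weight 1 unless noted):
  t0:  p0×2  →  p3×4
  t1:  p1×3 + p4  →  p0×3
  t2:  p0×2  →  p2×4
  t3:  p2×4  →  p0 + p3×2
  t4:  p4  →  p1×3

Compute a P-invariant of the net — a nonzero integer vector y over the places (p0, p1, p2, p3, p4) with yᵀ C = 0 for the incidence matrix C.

y = (p0:2, p1:1, p2:1, p3:1, p4:3)

Incidence matrix C (rows=places, cols=transitions):
       t0   t1   t2   t3   t4
   p0  -2    3   -2    1    0
   p1   0   -3    0    0    3
   p2   0    0    4   -4    0
   p3   4    0    0    2    0
   p4   0   -1    0    0   -1

Candidate y = [2, 1, 1, 1, 3]; check y·C column-wise:
  col t0: 2·-2 + 1·0 + 1·0 + 1·4 + 3·0 = 0
  col t1: 2·3 + 1·-3 + 1·0 + 1·0 + 3·-1 = 0
  col t2: 2·-2 + 1·0 + 1·4 + 1·0 + 3·0 = 0
  col t3: 2·1 + 1·0 + 1·-4 + 1·2 + 3·0 = 0
  col t4: 2·0 + 1·3 + 1·0 + 1·0 + 3·-1 = 0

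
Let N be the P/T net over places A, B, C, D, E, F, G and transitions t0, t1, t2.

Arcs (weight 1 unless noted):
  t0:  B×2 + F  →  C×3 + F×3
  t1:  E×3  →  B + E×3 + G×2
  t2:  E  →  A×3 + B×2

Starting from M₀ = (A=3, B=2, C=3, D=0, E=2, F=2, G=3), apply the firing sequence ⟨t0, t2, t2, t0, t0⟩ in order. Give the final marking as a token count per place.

step 1: fire t0:  (A=3, B=2, C=3, D=0, E=2, F=2, G=3) → (A=3, B=0, C=6, D=0, E=2, F=4, G=3)
step 2: fire t2:  (A=3, B=0, C=6, D=0, E=2, F=4, G=3) → (A=6, B=2, C=6, D=0, E=1, F=4, G=3)
step 3: fire t2:  (A=6, B=2, C=6, D=0, E=1, F=4, G=3) → (A=9, B=4, C=6, D=0, E=0, F=4, G=3)
step 4: fire t0:  (A=9, B=4, C=6, D=0, E=0, F=4, G=3) → (A=9, B=2, C=9, D=0, E=0, F=6, G=3)
step 5: fire t0:  (A=9, B=2, C=9, D=0, E=0, F=6, G=3) → (A=9, B=0, C=12, D=0, E=0, F=8, G=3)

(A=9, B=0, C=12, D=0, E=0, F=8, G=3)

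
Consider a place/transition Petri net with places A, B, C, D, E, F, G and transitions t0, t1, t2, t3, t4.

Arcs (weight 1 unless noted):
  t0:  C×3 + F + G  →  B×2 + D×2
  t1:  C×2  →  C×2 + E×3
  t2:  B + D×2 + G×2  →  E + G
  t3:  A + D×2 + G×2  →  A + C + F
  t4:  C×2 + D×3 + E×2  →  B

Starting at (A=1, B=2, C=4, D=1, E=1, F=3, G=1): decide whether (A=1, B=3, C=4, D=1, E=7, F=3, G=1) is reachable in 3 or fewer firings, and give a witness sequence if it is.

depth 0: 1 marking
depth 1: 3 markings reached so far
depth 2: 5 markings reached so far
depth 3: 7 markings reached so far
target is not among the 7 markings reachable within 3 steps

NO — not reachable within 3 firings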